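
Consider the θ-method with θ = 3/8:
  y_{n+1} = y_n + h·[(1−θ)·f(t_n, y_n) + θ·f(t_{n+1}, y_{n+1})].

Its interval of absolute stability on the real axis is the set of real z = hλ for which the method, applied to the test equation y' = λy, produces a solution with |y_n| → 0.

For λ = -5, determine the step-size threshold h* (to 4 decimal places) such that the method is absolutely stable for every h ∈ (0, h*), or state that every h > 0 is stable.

(-8.0000,0); λ=-5 ⇒ h* = (8)/5 = 1.6000.

With y'=λy (z=hλ):
  y_{n+1} = y_n + z·[5/8·y_n + 3/8·y_{n+1}] ⇒ (1 − 3/8z)y_{n+1} = (1 + 5/8z)y_n
  R(z) = (1 + 5/8z)/(1 − 3/8z).

Solve |R(x)|<1 on ℝ⁻.
x=-0.91: |R|=0.3215
R=−1: 1+5/8x = −1+3/8x ⇒ -1/4x=2 ⇒ x=2/(-1/4)=-8.0000
Confirm numerically:
  x=-6.926: |R|=0.92536 <1
  x=-6.455: |R|=0.88708 <1
  x=-4.924: |R|=0.72984 <1
  x=-4.265: |R|=0.64078 <1
  x=-8.339: |R|=1.02053 >1
  x=-8.048: |R|=1.00299 >1
So |R|<1 on (-8.0000, 0).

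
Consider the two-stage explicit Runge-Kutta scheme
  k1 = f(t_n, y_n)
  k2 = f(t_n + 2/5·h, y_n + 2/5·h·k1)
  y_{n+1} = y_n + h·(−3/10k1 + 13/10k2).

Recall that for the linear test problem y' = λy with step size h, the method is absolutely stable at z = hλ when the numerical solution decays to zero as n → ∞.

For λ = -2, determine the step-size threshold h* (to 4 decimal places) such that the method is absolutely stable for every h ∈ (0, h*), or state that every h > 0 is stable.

(-1.9231,0); λ=-2 ⇒ h* = (25/13)/2 = 0.9615.

On y'=λy, z=hλ:
  k1=λy_n ⇒ h·k1=z·y_n;  k2=λ(1+2/5z)y_n ⇒ h·k2=z(1+2/5z)y_n
  y_{n+1}/y_n = 1 − 3/10z + 13/10z(1+2/5z) = 1 + z + 13/25z²
  so R(z) = 1 + z + 13/25z².

Boundary: |R(x)|=1, x<0.
x=-1.71: |R|=0.8105
R=1: x+13/25x²=0 ⇒ x=−25/13=-1.9231; min R=1−1/(4·13/25)=0.5192>−1
Confirm numerically:
  x=-1.786: |R|=0.87269 <1
  x=-1.714: |R|=0.81365 <1
  x=-1.291: |R|=0.57567 <1
  x=-0.843: |R|=0.52654 <1
  x=-2.499: |R|=1.74840 >1
  x=-2.350: |R|=1.52170 >1
Stable set (-1.9231, 0).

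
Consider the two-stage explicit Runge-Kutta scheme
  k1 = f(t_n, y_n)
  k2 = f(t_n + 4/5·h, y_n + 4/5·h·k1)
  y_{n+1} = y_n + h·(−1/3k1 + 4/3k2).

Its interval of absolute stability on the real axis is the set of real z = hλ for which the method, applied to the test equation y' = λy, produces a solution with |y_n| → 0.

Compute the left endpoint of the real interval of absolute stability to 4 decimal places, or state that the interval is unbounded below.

With y'=λy (z=hλ):
  k1=λy_n ⇒ h·k1=z·y_n;  k2=λ(1+4/5z)y_n ⇒ h·k2=z(1+4/5z)y_n
  y_{n+1}/y_n = 1 − 1/3z + 4/3z(1+4/5z) = 1 + z + 16/15z²
  so R(z) = 1 + z + 16/15z².

Need |R(x)|<1, x<0.
x=-1.37: |R|=1.6320
R=1: x+16/15x²=0 ⇒ x=−15/16=-0.9375; min R=1−1/(4·16/15)=0.7656>−1
Confirm numerically:
  x=-0.707: |R|=0.82617 <1
  x=-0.580: |R|=0.77883 <1
  x=-0.546: |R|=0.77199 <1
  x=-0.529: |R|=0.76950 <1
  x=-1.219: |R|=1.36603 >1
  x=-0.990: |R|=1.05544 >1
Stable set (-0.9375, 0).

z* = -0.9375.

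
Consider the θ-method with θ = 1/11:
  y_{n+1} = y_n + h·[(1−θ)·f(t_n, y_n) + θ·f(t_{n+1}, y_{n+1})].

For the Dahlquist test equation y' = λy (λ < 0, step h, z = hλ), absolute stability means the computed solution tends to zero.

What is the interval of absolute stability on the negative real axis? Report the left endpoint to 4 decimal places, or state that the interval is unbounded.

With y'=λy (z=hλ):
  y_{n+1} = y_n + z·[10/11·y_n + 1/11·y_{n+1}] ⇒ (1 − 1/11z)y_{n+1} = (1 + 10/11z)y_n
  so R(z) = (1 + 10/11z)/(1 − 1/11z).

Find x<0 with |R(x)|<1.
x=-1.54: |R|=0.3509
R=−1: 1+10/11x = −1+1/11x ⇒ -9/11x=2 ⇒ x=2/(-9/11)=-2.4444
Confirm numerically:
  x=-2.013: |R|=0.70161 <1
  x=-1.967: |R|=0.66862 <1
  x=-1.892: |R|=0.61433 <1
  x=-2.945: |R|=1.32305 >1
  x=-2.517: |R|=1.04831 >1
  x=-2.487: |R|=1.02840 >1
So |R|<1 on (-2.4444, 0).

(-2.4444, 0).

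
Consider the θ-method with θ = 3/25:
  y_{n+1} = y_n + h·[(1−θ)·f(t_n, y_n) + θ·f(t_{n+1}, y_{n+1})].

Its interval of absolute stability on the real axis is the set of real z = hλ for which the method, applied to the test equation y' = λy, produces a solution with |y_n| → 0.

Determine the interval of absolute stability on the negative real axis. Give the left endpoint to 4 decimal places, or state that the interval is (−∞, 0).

On y'=λy, z=hλ:
  y_{n+1} = y_n + z·[22/25·y_n + 3/25·y_{n+1}] ⇒ (1 − 3/25z)y_{n+1} = (1 + 22/25z)y_n
  Hence R(z) = (1 + 22/25z)/(1 − 3/25z).

Boundary: |R(x)|=1, x<0.
x=-0.39: |R|=0.6274
R=−1: 1+22/25x = −1+3/25x ⇒ -19/25x=2 ⇒ x=2/(-19/25)=-2.6316
Confirm numerically:
  x=-2.278: |R|=0.78897 <1
  x=-1.793: |R|=0.47553 <1
  x=-1.504: |R|=0.27406 <1
  x=-1.088: |R|=0.03765 <1
  x=-3.003: |R|=1.20750 >1
  x=-2.781: |R|=1.08515 >1
Interval (-2.6316, 0).

z∈(-2.6316,0).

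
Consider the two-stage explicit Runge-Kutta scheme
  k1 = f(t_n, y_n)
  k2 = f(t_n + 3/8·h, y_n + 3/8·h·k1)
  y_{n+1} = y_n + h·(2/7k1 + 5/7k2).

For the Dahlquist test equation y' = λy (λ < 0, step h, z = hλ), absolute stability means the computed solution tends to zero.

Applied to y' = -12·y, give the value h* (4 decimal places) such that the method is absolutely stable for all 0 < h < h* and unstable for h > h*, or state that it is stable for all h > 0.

(-3.7333,0); λ=-12 ⇒ h* = (56/15)/12 = 0.3111.

Set f=λy, z=hλ:
  k1=λy_n ⇒ h·k1=z·y_n;  k2=λ(1+3/8z)y_n ⇒ h·k2=z(1+3/8z)y_n
  y_{n+1}/y_n = 1 + 2/7z + 5/7z(1+3/8z) = 1 + z + 15/56z²
  R(z) = 1 + z + 15/56z².

Solve |R(x)|<1 on ℝ⁻.
x=-1.78: |R|=0.0687
R=1: x+15/56x²=0 ⇒ x=−56/15=-3.7333; min R=1−1/(4·15/56)=0.0667>−1
Confirm numerically:
  x=-3.472: |R|=0.75696 <1
  x=-2.640: |R|=0.22686 <1
  x=-2.635: |R|=0.22479 <1
  x=-1.636: |R|=0.08092 <1
  x=-4.277: |R|=1.62284 >1
  x=-4.220: |R|=1.55011 >1
Stable set (-3.7333, 0).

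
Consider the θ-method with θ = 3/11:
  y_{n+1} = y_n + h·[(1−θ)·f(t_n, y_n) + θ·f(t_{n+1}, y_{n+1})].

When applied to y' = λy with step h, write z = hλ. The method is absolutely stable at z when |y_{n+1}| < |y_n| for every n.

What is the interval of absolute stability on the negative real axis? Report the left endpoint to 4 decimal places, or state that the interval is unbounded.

Set f=λy, z=hλ:
  y_{n+1} = y_n + z·[8/11·y_n + 3/11·y_{n+1}] ⇒ (1 − 3/11z)y_{n+1} = (1 + 8/11z)y_n
  ⇒ R(z) = (1 + 8/11z)/(1 − 3/11z).

Need |R(x)|<1, x<0.
x=-1.44: |R|=0.0339
R=−1: 1+8/11x = −1+3/11x ⇒ -5/11x=2 ⇒ x=2/(-5/11)=-4.4000
Confirm numerically:
  x=-4.348: |R|=0.98919 <1
  x=-4.306: |R|=0.98035 <1
  x=-2.800: |R|=0.58763 <1
  x=-1.904: |R|=0.25323 <1
  x=-4.985: |R|=1.11270 >1
  x=-4.664: |R|=1.05282 >1
  x=-4.538: |R|=1.02803 >1
Interval (-4.4000, 0).

z∈(-4.4000,0).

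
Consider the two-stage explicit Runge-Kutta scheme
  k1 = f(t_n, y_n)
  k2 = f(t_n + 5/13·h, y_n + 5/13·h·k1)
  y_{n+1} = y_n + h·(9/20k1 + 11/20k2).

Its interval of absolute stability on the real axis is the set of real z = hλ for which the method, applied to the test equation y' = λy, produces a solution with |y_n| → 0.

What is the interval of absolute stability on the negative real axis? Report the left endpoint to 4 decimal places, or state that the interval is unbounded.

z∈(-4.7273,0).

Set f=λy, z=hλ:
  k1=λy_n ⇒ h·k1=z·y_n;  k2=λ(1+5/13z)y_n ⇒ h·k2=z(1+5/13z)y_n
  y_{n+1}/y_n = 1 + 9/20z + 11/20z(1+5/13z) = 1 + z + 11/52z²
  R(z) = 1 + z + 11/52z².

Need |R(x)|<1, x<0.
x=-0.35: |R|=0.6759
R=1: x+11/52x²=0 ⇒ x=−52/11=-4.7273; min R=1−1/(4·11/52)=-0.1818>−1
Confirm numerically:
  x=-3.514: |R|=0.09812 <1
  x=-3.485: |R|=0.08418 <1
  x=-2.392: |R|=0.18165 <1
  x=-5.315: |R|=1.66080 >1
  x=-5.029: |R|=1.32099 >1
So |R|<1 on (-4.7273, 0).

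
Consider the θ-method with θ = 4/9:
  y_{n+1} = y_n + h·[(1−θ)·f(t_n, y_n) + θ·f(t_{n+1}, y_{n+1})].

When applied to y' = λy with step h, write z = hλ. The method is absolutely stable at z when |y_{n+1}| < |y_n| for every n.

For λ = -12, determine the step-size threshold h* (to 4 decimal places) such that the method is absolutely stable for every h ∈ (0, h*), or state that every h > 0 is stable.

With y'=λy (z=hλ):
  y_{n+1} = y_n + z·[5/9·y_n + 4/9·y_{n+1}] ⇒ (1 − 4/9z)y_{n+1} = (1 + 5/9z)y_n
  R(z) = (1 + 5/9z)/(1 − 4/9z).

Solve |R(x)|<1 on ℝ⁻.
x=-0.6: |R|=0.5263
R=−1: 1+5/9x = −1+4/9x ⇒ -1/9x=2 ⇒ x=2/(-1/9)=-18.0000
Confirm numerically:
  x=-16.079: |R|=0.97380 <1
  x=-15.520: |R|=0.96511 <1
  x=-14.073: |R|=0.93985 <1
  x=-10.924: |R|=0.86572 <1
  x=-18.556: |R|=1.00668 >1
  x=-18.057: |R|=1.00070 >1
Stable set (-18.0000, 0).

(-18.0000,0); λ=-12 ⇒ h* = (18)/12 = 1.5000.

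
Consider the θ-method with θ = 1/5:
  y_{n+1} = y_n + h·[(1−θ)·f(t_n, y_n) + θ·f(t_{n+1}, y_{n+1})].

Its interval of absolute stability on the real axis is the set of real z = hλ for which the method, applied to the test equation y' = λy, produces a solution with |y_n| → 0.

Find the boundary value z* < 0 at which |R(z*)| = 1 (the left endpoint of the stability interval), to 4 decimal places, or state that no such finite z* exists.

z* = -3.3333.

Set f=λy, z=hλ:
  y_{n+1} = y_n + z·[4/5·y_n + 1/5·y_{n+1}] ⇒ (1 − 1/5z)y_{n+1} = (1 + 4/5z)y_n
  ⇒ R(z) = (1 + 4/5z)/(1 − 1/5z).

Boundary: |R(x)|=1, x<0.
x=-0.81: |R|=0.3029
R=−1: 1+4/5x = −1+1/5x ⇒ -3/5x=2 ⇒ x=2/(-3/5)=-3.3333
Confirm numerically:
  x=-2.569: |R|=0.69705 <1
  x=-2.265: |R|=0.55884 <1
  x=-1.429: |R|=0.11137 <1
  x=-1.362: |R|=0.07042 <1
  x=-3.627: |R|=1.10212 >1
  x=-3.408: |R|=1.02664 >1
So |R|<1 on (-3.3333, 0).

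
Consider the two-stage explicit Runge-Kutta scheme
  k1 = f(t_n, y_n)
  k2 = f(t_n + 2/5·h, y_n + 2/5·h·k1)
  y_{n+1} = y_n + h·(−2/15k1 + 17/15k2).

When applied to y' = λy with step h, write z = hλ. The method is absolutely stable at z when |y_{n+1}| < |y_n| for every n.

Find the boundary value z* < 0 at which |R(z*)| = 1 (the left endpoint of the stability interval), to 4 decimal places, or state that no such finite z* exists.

With y'=λy (z=hλ):
  k1=λy_n ⇒ h·k1=z·y_n;  k2=λ(1+2/5z)y_n ⇒ h·k2=z(1+2/5z)y_n
  y_{n+1}/y_n = 1 − 2/15z + 17/15z(1+2/5z) = 1 + z + 34/75z²
  R(z) = 1 + z + 34/75z².

Solve |R(x)|<1 on ℝ⁻.
x=-1.09: |R|=0.4486
R=1: x+34/75x²=0 ⇒ x=−75/34=-2.2059; min R=1−1/(4·34/75)=0.4485>−1
Confirm numerically:
  x=-1.933: |R|=0.76088 <1
  x=-1.544: |R|=0.53672 <1
  x=-1.397: |R|=0.48773 <1
  x=-2.390: |R|=1.19949 >1
  x=-2.348: |R|=1.15127 >1
So |R|<1 on (-2.2059, 0).

z* = -2.2059.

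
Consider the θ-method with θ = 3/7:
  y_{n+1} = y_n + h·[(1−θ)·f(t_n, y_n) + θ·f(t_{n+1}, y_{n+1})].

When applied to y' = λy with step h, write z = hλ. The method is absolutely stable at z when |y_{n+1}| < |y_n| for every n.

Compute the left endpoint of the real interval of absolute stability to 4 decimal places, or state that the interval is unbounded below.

Test eqn y'=λy, z=hλ:
  y_{n+1} = y_n + z·[4/7·y_n + 3/7·y_{n+1}] ⇒ (1 − 3/7z)y_{n+1} = (1 + 4/7z)y_n
  R(z) = (1 + 4/7z)/(1 − 3/7z).

Need |R(x)|<1, x<0.
x=-0.88: |R|=0.3610
R=−1: 1+4/7x = −1+3/7x ⇒ -1/7x=2 ⇒ x=2/(-1/7)=-14.0000
Confirm numerically:
  x=-13.543: |R|=0.99041 <1
  x=-12.945: |R|=0.97698 <1
  x=-10.635: |R|=0.91351 <1
  x=-8.811: |R|=0.84479 <1
  x=-14.321: |R|=1.00642 >1
  x=-14.066: |R|=1.00134 >1
  x=-14.041: |R|=1.00083 >1
Interval (-14.0000, 0).

z* = -14.0000.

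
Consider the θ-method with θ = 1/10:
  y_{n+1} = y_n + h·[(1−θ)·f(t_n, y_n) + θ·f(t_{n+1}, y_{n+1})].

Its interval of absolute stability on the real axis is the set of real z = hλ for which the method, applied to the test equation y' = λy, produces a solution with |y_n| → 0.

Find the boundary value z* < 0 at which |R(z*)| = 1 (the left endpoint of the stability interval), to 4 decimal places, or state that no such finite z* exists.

Test eqn y'=λy, z=hλ:
  y_{n+1} = y_n + z·[9/10·y_n + 1/10·y_{n+1}] ⇒ (1 − 1/10z)y_{n+1} = (1 + 9/10z)y_n
  R(z) = (1 + 9/10z)/(1 − 1/10z).

Find x<0 with |R(x)|<1.
x=-0.49: |R|=0.5329
R=−1: 1+9/10x = −1+1/10x ⇒ -4/5x=2 ⇒ x=2/(-4/5)=-2.5000
Confirm numerically:
  x=-1.481: |R|=0.28996 <1
  x=-1.315: |R|=0.16217 <1
  x=-1.062: |R|=0.03996 <1
  x=-3.047: |R|=1.33540 >1
  x=-2.723: |R|=1.14022 >1
  x=-2.545: |R|=1.02870 >1
So |R|<1 on (-2.5000, 0).

z* = -2.5000.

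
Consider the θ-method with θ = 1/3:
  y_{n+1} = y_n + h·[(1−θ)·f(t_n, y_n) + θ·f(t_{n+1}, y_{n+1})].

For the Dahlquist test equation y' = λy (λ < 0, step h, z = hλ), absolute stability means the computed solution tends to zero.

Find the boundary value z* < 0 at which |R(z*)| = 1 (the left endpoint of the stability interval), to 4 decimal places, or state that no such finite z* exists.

Set f=λy, z=hλ:
  y_{n+1} = y_n + z·[2/3·y_n + 1/3·y_{n+1}] ⇒ (1 − 1/3z)y_{n+1} = (1 + 2/3z)y_n
  Hence R(z) = (1 + 2/3z)/(1 − 1/3z).

Need |R(x)|<1, x<0.
x=-0.81: |R|=0.3622
R=−1: 1+2/3x = −1+1/3x ⇒ -1/3x=2 ⇒ x=2/(-1/3)=-6.0000
Confirm numerically:
  x=-5.869: |R|=0.98523 <1
  x=-4.976: |R|=0.87161 <1
  x=-4.229: |R|=0.75501 <1
  x=-3.577: |R|=0.63159 <1
  x=-6.595: |R|=1.06201 >1
  x=-6.241: |R|=1.02608 >1
  x=-6.149: |R|=1.01629 >1
Stable set (-6.0000, 0).

left endpoint -6.0000.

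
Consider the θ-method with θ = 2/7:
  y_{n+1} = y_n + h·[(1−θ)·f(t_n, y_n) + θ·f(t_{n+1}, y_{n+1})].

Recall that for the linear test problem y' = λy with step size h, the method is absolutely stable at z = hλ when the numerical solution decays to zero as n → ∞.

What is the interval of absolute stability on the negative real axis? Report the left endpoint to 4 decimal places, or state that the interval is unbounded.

(-4.6667, 0).

On y'=λy, z=hλ:
  y_{n+1} = y_n + z·[5/7·y_n + 2/7·y_{n+1}] ⇒ (1 − 2/7z)y_{n+1} = (1 + 5/7z)y_n
  ⇒ R(z) = (1 + 5/7z)/(1 − 2/7z).

Boundary: |R(x)|=1, x<0.
x=-1.03: |R|=0.2042
R=−1: 1+5/7x = −1+2/7x ⇒ -3/7x=2 ⇒ x=2/(-3/7)=-4.6667
Confirm numerically:
  x=-4.048: |R|=0.87705 <1
  x=-3.444: |R|=0.73589 <1
  x=-3.381: |R|=0.71974 <1
  x=-2.001: |R|=0.27313 <1
  x=-5.203: |R|=1.09244 >1
  x=-5.055: |R|=1.06809 >1
  x=-4.907: |R|=1.04288 >1
Stable set (-4.6667, 0).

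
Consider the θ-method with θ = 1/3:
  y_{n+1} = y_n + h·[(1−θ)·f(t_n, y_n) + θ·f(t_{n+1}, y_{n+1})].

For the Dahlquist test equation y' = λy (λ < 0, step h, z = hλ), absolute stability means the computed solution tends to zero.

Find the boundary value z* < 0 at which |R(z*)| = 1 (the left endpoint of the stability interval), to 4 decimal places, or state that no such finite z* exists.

With y'=λy (z=hλ):
  y_{n+1} = y_n + z·[2/3·y_n + 1/3·y_{n+1}] ⇒ (1 − 1/3z)y_{n+1} = (1 + 2/3z)y_n
  ⇒ R(z) = (1 + 2/3z)/(1 − 1/3z).

Find x<0 with |R(x)|<1.
x=-0.32: |R|=0.7108
R=−1: 1+2/3x = −1+1/3x ⇒ -1/3x=2 ⇒ x=2/(-1/3)=-6.0000
Confirm numerically:
  x=-3.792: |R|=0.67491 <1
  x=-3.058: |R|=0.51436 <1
  x=-2.690: |R|=0.41828 <1
  x=-6.589: |R|=1.06142 >1
  x=-6.540: |R|=1.05660 >1
  x=-6.095: |R|=1.01045 >1
Stable set (-6.0000, 0).

left endpoint -6.0000.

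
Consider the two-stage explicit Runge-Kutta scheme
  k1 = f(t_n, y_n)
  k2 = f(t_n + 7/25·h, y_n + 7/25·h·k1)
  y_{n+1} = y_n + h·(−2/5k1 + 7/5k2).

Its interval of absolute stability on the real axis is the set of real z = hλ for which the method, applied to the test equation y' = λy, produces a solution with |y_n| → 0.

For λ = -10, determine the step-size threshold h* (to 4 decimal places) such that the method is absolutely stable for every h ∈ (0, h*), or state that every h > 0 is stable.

On y'=λy, z=hλ:
  k1=λy_n ⇒ h·k1=z·y_n;  k2=λ(1+7/25z)y_n ⇒ h·k2=z(1+7/25z)y_n
  y_{n+1}/y_n = 1 − 2/5z + 7/5z(1+7/25z) = 1 + z + 49/125z²
  R(z) = 1 + z + 49/125z².

Find x<0 with |R(x)|<1.
x=-1.46: |R|=0.3756
R=1: x+49/125x²=0 ⇒ x=−125/49=-2.5510; min R=1−1/(4·49/125)=0.3622>−1
Confirm numerically:
  x=-2.185: |R|=0.68650 <1
  x=-2.145: |R|=0.65860 <1
  x=-1.535: |R|=0.38864 <1
  x=-1.099: |R|=0.37446 <1
  x=-3.022: |R|=1.55793 >1
  x=-2.749: |R|=1.21334 >1
  x=-2.662: |R|=1.11581 >1
Interval (-2.5510, 0).

(-2.5510,0); λ=-10 ⇒ h* = (125/49)/10 = 0.2551.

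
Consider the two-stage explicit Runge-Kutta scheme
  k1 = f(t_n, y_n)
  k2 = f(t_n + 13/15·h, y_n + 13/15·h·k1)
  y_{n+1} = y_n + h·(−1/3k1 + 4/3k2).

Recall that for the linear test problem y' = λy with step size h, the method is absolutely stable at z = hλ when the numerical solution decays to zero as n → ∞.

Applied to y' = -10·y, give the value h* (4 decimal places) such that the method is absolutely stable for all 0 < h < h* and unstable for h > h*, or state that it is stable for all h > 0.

Test eqn y'=λy, z=hλ:
  k1=λy_n ⇒ h·k1=z·y_n;  k2=λ(1+13/15z)y_n ⇒ h·k2=z(1+13/15z)y_n
  y_{n+1}/y_n = 1 − 1/3z + 4/3z(1+13/15z) = 1 + z + 52/45z²
  Hence R(z) = 1 + z + 52/45z².

Solve |R(x)|<1 on ℝ⁻.
x=-0.62: |R|=0.8242
R=1: x+52/45x²=0 ⇒ x=−45/52=-0.8654; min R=1−1/(4·52/45)=0.7837>−1
Confirm numerically:
  x=-0.737: |R|=0.89066 <1
  x=-0.627: |R|=0.82728 <1
  x=-0.606: |R|=0.81836 <1
  x=-0.569: |R|=0.80512 <1
  x=-1.391: |R|=1.84486 >1
  x=-0.978: |R|=1.12727 >1
  x=-0.927: |R|=1.06600 >1
Stable set (-0.8654, 0).

(-0.8654,0); λ=-10 ⇒ h* = (45/52)/10 = 0.0865.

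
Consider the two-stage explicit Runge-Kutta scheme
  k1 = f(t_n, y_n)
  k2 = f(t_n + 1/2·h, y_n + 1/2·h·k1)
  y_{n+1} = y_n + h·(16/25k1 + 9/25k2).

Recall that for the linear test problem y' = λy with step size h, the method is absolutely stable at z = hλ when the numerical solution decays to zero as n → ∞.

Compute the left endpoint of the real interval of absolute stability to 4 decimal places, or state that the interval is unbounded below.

On y'=λy, z=hλ:
  k1=λy_n ⇒ h·k1=z·y_n;  k2=λ(1+1/2z)y_n ⇒ h·k2=z(1+1/2z)y_n
  y_{n+1}/y_n = 1 + 16/25z + 9/25z(1+1/2z) = 1 + z + 9/50z²
  R(z) = 1 + z + 9/50z².

Need |R(x)|<1, x<0.
x=-0.65: |R|=0.4260
R=1: x+9/50x²=0 ⇒ x=−50/9=-5.5556; min R=1−1/(4·9/50)=-0.3889>−1
Confirm numerically:
  x=-5.244: |R|=0.70592 <1
  x=-4.876: |R|=0.40357 <1
  x=-4.287: |R|=0.02111 <1
  x=-3.784: |R|=0.20664 <1
  x=-6.091: |R|=1.58705 >1
  x=-5.724: |R|=1.17355 >1
So |R|<1 on (-5.5556, 0).

left endpoint -5.5556.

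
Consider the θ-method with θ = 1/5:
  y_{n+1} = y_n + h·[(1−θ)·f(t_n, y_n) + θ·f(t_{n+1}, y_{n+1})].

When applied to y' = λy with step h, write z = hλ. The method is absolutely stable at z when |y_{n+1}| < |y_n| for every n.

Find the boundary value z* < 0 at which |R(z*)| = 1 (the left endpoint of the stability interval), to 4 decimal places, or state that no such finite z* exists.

z* = -3.3333.

With y'=λy (z=hλ):
  y_{n+1} = y_n + z·[4/5·y_n + 1/5·y_{n+1}] ⇒ (1 − 1/5z)y_{n+1} = (1 + 4/5z)y_n
  R(z) = (1 + 4/5z)/(1 − 1/5z).

Need |R(x)|<1, x<0.
x=-0.96: |R|=0.1946
R=−1: 1+4/5x = −1+1/5x ⇒ -3/5x=2 ⇒ x=2/(-3/5)=-3.3333
Confirm numerically:
  x=-3.088: |R|=0.90900 <1
  x=-2.852: |R|=0.81610 <1
  x=-2.613: |R|=0.71614 <1
  x=-2.508: |R|=0.67022 <1
  x=-3.806: |R|=1.16103 >1
  x=-3.549: |R|=1.07568 >1
Interval (-3.3333, 0).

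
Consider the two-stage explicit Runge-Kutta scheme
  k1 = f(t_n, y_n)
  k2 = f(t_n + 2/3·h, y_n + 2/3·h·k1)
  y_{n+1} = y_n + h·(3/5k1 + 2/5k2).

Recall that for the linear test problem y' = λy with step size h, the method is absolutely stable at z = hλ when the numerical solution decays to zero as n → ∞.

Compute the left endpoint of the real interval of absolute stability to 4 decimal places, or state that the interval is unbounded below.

Test eqn y'=λy, z=hλ:
  k1=λy_n ⇒ h·k1=z·y_n;  k2=λ(1+2/3z)y_n ⇒ h·k2=z(1+2/3z)y_n
  y_{n+1}/y_n = 1 + 3/5z + 2/5z(1+2/3z) = 1 + z + 4/15z²
  R(z) = 1 + z + 4/15z².

Find x<0 with |R(x)|<1.
x=-1.7: |R|=0.0707
R=1: x+4/15x²=0 ⇒ x=−15/4=-3.7500; min R=1−1/(4·4/15)=0.0625>−1
Confirm numerically:
  x=-3.008: |R|=0.40482 <1
  x=-2.312: |R|=0.11343 <1
  x=-2.229: |R|=0.09592 <1
  x=-1.756: |R|=0.06628 <1
  x=-4.193: |R|=1.49533 >1
  x=-3.812: |R|=1.06303 >1
Interval (-3.7500, 0).

left endpoint -3.7500.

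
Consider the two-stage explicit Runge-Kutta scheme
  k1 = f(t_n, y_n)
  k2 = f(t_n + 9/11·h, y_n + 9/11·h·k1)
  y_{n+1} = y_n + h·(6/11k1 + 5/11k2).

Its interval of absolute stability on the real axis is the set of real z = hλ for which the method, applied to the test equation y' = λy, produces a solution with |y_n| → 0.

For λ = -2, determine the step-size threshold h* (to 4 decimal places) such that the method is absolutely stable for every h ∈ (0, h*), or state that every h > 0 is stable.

Set f=λy, z=hλ:
  k1=λy_n ⇒ h·k1=z·y_n;  k2=λ(1+9/11z)y_n ⇒ h·k2=z(1+9/11z)y_n
  y_{n+1}/y_n = 1 + 6/11z + 5/11z(1+9/11z) = 1 + z + 45/121z²
  ⇒ R(z) = 1 + z + 45/121z².

Solve |R(x)|<1 on ℝ⁻.
x=-0.54: |R|=0.5684
R=1: x+45/121x²=0 ⇒ x=−121/45=-2.6889; min R=1−1/(4·45/121)=0.3278>−1
Confirm numerically:
  x=-2.263: |R|=0.64157 <1
  x=-1.603: |R|=0.35264 <1
  x=-1.517: |R|=0.33885 <1
  x=-1.174: |R|=0.33858 <1
  x=-2.847: |R|=1.16741 >1
  x=-2.814: |R|=1.13093 >1
  x=-2.783: |R|=1.09740 >1
Stable set (-2.6889, 0).

(-2.6889,0); λ=-2 ⇒ h* = (121/45)/2 = 1.3444.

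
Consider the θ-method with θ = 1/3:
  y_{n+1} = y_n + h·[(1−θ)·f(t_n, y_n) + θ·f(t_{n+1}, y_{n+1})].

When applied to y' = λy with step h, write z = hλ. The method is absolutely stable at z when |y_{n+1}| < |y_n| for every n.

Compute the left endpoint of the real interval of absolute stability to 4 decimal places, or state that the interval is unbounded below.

Set f=λy, z=hλ:
  y_{n+1} = y_n + z·[2/3·y_n + 1/3·y_{n+1}] ⇒ (1 − 1/3z)y_{n+1} = (1 + 2/3z)y_n
  so R(z) = (1 + 2/3z)/(1 − 1/3z).

Need |R(x)|<1, x<0.
x=-0.36: |R|=0.6786
R=−1: 1+2/3x = −1+1/3x ⇒ -1/3x=2 ⇒ x=2/(-1/3)=-6.0000
Confirm numerically:
  x=-5.850: |R|=0.98305 <1
  x=-4.452: |R|=0.79227 <1
  x=-3.154: |R|=0.53754 <1
  x=-2.829: |R|=0.45600 <1
  x=-6.599: |R|=1.06240 >1
  x=-6.229: |R|=1.02481 >1
Stable set (-6.0000, 0).

z* = -6.0000.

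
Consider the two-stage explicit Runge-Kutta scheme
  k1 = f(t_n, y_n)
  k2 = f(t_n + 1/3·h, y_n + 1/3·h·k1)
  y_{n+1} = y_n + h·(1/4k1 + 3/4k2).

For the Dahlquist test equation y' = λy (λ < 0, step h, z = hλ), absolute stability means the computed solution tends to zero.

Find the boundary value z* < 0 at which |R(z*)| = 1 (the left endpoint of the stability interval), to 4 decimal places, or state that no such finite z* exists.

left endpoint -4.0000.

Set f=λy, z=hλ:
  k1=λy_n ⇒ h·k1=z·y_n;  k2=λ(1+1/3z)y_n ⇒ h·k2=z(1+1/3z)y_n
  y_{n+1}/y_n = 1 + 1/4z + 3/4z(1+1/3z) = 1 + z + 1/4z²
  Hence R(z) = 1 + z + 1/4z².

Find x<0 with |R(x)|<1.
x=-1.79: |R|=0.0110
R=1: x+1/4x²=0 ⇒ x=−4=-4.0000; min R=1−1/(4·1/4)=0.0000>−1
Confirm numerically:
  x=-3.078: |R|=0.29052 <1
  x=-2.172: |R|=0.00740 <1
  x=-1.888: |R|=0.00314 <1
  x=-4.273: |R|=1.29163 >1
  x=-4.176: |R|=1.18374 >1
Interval (-4.0000, 0).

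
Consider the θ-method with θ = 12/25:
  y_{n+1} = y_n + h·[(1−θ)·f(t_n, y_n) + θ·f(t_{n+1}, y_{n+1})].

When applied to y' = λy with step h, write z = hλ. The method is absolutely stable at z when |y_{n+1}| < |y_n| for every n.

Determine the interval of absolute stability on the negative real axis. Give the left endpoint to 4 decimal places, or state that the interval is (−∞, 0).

z∈(-50.0000,0).

On y'=λy, z=hλ:
  y_{n+1} = y_n + z·[13/25·y_n + 12/25·y_{n+1}] ⇒ (1 − 12/25z)y_{n+1} = (1 + 13/25z)y_n
  ⇒ R(z) = (1 + 13/25z)/(1 − 12/25z).

Solve |R(x)|<1 on ℝ⁻.
x=-1.52: |R|=0.1212
R=−1: 1+13/25x = −1+12/25x ⇒ -1/25x=2 ⇒ x=2/(-1/25)=-50.0000
Confirm numerically:
  x=-48.230: |R|=0.99707 <1
  x=-40.252: |R|=0.98081 <1
  x=-33.702: |R|=0.96205 <1
  x=-28.624: |R|=0.94199 <1
  x=-50.117: |R|=1.00019 >1
  x=-50.074: |R|=1.00012 >1
Stable set (-50.0000, 0).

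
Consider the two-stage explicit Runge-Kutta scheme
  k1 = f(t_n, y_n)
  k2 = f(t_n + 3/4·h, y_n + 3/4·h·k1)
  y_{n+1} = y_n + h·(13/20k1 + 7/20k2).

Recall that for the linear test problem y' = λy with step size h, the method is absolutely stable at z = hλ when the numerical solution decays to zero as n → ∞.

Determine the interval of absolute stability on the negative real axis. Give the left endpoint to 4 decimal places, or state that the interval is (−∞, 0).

z∈(-3.8095,0).

Test eqn y'=λy, z=hλ:
  k1=λy_n ⇒ h·k1=z·y_n;  k2=λ(1+3/4z)y_n ⇒ h·k2=z(1+3/4z)y_n
  y_{n+1}/y_n = 1 + 13/20z + 7/20z(1+3/4z) = 1 + z + 21/80z²
  ⇒ R(z) = 1 + z + 21/80z².

Boundary: |R(x)|=1, x<0.
x=-1.35: |R|=0.1284
R=1: x+21/80x²=0 ⇒ x=−80/21=-3.8095; min R=1−1/(4·21/80)=0.0476>−1
Confirm numerically:
  x=-3.651: |R|=0.84807 <1
  x=-3.056: |R|=0.39552 <1
  x=-1.740: |R|=0.05474 <1
  x=-4.261: |R|=1.50498 >1
  x=-3.848: |R|=1.03886 >1
So |R|<1 on (-3.8095, 0).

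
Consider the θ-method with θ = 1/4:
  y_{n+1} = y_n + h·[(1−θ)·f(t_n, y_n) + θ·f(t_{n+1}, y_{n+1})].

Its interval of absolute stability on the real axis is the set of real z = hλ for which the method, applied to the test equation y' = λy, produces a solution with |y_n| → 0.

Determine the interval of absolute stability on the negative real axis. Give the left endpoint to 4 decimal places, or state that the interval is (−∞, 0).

Test eqn y'=λy, z=hλ:
  y_{n+1} = y_n + z·[3/4·y_n + 1/4·y_{n+1}] ⇒ (1 − 1/4z)y_{n+1} = (1 + 3/4z)y_n
  Hence R(z) = (1 + 3/4z)/(1 − 1/4z).

Boundary: |R(x)|=1, x<0.
x=-1.79: |R|=0.2366
R=−1: 1+3/4x = −1+1/4x ⇒ -1/2x=2 ⇒ x=2/(-1/2)=-4.0000
Confirm numerically:
  x=-3.924: |R|=0.98082 <1
  x=-3.568: |R|=0.88584 <1
  x=-2.186: |R|=0.41351 <1
  x=-4.268: |R|=1.06483 >1
  x=-4.200: |R|=1.04878 >1
So |R|<1 on (-4.0000, 0).

z∈(-4.0000,0).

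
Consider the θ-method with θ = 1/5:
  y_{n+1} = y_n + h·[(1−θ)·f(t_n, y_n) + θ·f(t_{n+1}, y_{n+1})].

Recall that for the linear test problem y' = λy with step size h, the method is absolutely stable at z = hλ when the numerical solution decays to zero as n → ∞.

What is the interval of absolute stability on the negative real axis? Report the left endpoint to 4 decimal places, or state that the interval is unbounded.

Test eqn y'=λy, z=hλ:
  y_{n+1} = y_n + z·[4/5·y_n + 1/5·y_{n+1}] ⇒ (1 − 1/5z)y_{n+1} = (1 + 4/5z)y_n
  ⇒ R(z) = (1 + 4/5z)/(1 − 1/5z).

Boundary: |R(x)|=1, x<0.
x=-1.45: |R|=0.1240
R=−1: 1+4/5x = −1+1/5x ⇒ -3/5x=2 ⇒ x=2/(-3/5)=-3.3333
Confirm numerically:
  x=-3.194: |R|=0.94899 <1
  x=-3.071: |R|=0.90249 <1
  x=-1.866: |R|=0.35887 <1
  x=-1.820: |R|=0.33431 <1
  x=-3.932: |R|=1.20107 >1
  x=-3.899: |R|=1.19070 >1
  x=-3.491: |R|=1.05571 >1
Interval (-3.3333, 0).

z∈(-3.3333,0).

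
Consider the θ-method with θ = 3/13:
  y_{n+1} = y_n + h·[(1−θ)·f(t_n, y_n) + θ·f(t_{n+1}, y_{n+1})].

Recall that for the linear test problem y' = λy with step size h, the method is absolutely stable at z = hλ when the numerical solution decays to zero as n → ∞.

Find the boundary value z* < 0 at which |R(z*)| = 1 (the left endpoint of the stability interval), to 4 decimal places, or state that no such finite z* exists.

With y'=λy (z=hλ):
  y_{n+1} = y_n + z·[10/13·y_n + 3/13·y_{n+1}] ⇒ (1 − 3/13z)y_{n+1} = (1 + 10/13z)y_n
  R(z) = (1 + 10/13z)/(1 − 3/13z).

Boundary: |R(x)|=1, x<0.
x=-1.03: |R|=0.1678
R=−1: 1+10/13x = −1+3/13x ⇒ -7/13x=2 ⇒ x=2/(-7/13)=-3.7143
Confirm numerically:
  x=-2.172: |R|=0.44681 <1
  x=-1.726: |R|=0.23435 <1
  x=-1.610: |R|=0.17386 <1
  x=-1.551: |R|=0.14219 <1
  x=-4.057: |R|=1.09531 >1
  x=-3.793: |R|=1.02260 >1
Interval (-3.7143, 0).

z* = -3.7143.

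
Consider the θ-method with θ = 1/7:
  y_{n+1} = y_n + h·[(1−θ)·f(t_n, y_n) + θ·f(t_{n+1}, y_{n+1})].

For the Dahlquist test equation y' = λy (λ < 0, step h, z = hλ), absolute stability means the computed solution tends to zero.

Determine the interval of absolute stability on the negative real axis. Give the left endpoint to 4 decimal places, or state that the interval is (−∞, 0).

z∈(-2.8000,0).

Set f=λy, z=hλ:
  y_{n+1} = y_n + z·[6/7·y_n + 1/7·y_{n+1}] ⇒ (1 − 1/7z)y_{n+1} = (1 + 6/7z)y_n
  R(z) = (1 + 6/7z)/(1 − 1/7z).

Find x<0 with |R(x)|<1.
x=-1.25: |R|=0.0606
R=−1: 1+6/7x = −1+1/7x ⇒ -5/7x=2 ⇒ x=2/(-5/7)=-2.8000
Confirm numerically:
  x=-2.581: |R|=0.88571 <1
  x=-2.418: |R|=0.79720 <1
  x=-1.367: |R|=0.14366 <1
  x=-1.248: |R|=0.05917 <1
  x=-3.119: |R|=1.15762 >1
  x=-2.838: |R|=1.01931 >1
Stable set (-2.8000, 0).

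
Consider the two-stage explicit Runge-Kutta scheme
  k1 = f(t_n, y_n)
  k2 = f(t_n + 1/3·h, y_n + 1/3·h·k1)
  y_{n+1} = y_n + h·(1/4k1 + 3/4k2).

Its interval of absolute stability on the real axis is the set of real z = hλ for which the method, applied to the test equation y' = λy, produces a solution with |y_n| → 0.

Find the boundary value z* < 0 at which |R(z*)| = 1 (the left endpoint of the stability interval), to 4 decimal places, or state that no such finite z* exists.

left endpoint -4.0000.

Test eqn y'=λy, z=hλ:
  k1=λy_n ⇒ h·k1=z·y_n;  k2=λ(1+1/3z)y_n ⇒ h·k2=z(1+1/3z)y_n
  y_{n+1}/y_n = 1 + 1/4z + 3/4z(1+1/3z) = 1 + z + 1/4z²
  ⇒ R(z) = 1 + z + 1/4z².

Need |R(x)|<1, x<0.
x=-0.57: |R|=0.5112
R=1: x+1/4x²=0 ⇒ x=−4=-4.0000; min R=1−1/(4·1/4)=0.0000>−1
Confirm numerically:
  x=-3.238: |R|=0.38316 <1
  x=-1.816: |R|=0.00846 <1
  x=-1.710: |R|=0.02102 <1
  x=-1.664: |R|=0.02822 <1
  x=-4.430: |R|=1.47622 >1
  x=-4.252: |R|=1.26788 >1
  x=-4.216: |R|=1.22766 >1
Stable set (-4.0000, 0).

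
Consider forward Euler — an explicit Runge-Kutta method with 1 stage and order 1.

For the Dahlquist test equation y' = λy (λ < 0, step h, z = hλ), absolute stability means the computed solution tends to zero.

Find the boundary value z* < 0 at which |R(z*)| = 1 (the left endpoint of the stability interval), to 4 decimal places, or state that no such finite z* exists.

Test eqn y'=λy, z=hλ:
  order 1, 1-stage ⇒ R(z)=1+z
  (e.g. R(-0.73)=0.27000, |R|=0.27000)

Need |R(x)|<1, x<0.
x=-0.73: |R|=0.2700
|R(-1.66)|=0.6600 |R(-1.29)|=0.2900
Bisect:
  x_lo=-2.6206 |R|=1.6206  x_hi=-0.0927 |R|=0.9073
  mid=-1.35665 |R|=0.35665 →hi
  mid=-1.98864 |R|=0.98864 →hi
  mid=-2.30463 |R|=1.30463 →lo
  mid=-2.14664 |R|=1.14664 →lo
  mid=-2.06764 |R|=1.06764 →lo
  mid=-2.02814 |R|=1.02814 →lo
  mid=-2.00839 |R|=1.00839 →lo
  ...
  [-2.00006,-1.99990] ⇒ x*=-2.0000
Stable set (-2.0000, 0).

left endpoint -2.0000.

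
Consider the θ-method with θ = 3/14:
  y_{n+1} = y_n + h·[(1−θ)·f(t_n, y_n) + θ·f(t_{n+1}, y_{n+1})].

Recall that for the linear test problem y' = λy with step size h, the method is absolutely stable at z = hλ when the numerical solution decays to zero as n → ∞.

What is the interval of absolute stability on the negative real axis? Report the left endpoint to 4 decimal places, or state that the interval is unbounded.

With y'=λy (z=hλ):
  y_{n+1} = y_n + z·[11/14·y_n + 3/14·y_{n+1}] ⇒ (1 − 3/14z)y_{n+1} = (1 + 11/14z)y_n
  so R(z) = (1 + 11/14z)/(1 − 3/14z).

Solve |R(x)|<1 on ℝ⁻.
x=-1.37: |R|=0.0591
R=−1: 1+11/14x = −1+3/14x ⇒ -4/7x=2 ⇒ x=2/(-4/7)=-3.5000
Confirm numerically:
  x=-3.410: |R|=0.97028 <1
  x=-3.300: |R|=0.93305 <1
  x=-2.317: |R|=0.54828 <1
  x=-4.083: |R|=1.17768 >1
  x=-4.053: |R|=1.16912 >1
  x=-4.042: |R|=1.16596 >1
Stable set (-3.5000, 0).

z∈(-3.5000,0).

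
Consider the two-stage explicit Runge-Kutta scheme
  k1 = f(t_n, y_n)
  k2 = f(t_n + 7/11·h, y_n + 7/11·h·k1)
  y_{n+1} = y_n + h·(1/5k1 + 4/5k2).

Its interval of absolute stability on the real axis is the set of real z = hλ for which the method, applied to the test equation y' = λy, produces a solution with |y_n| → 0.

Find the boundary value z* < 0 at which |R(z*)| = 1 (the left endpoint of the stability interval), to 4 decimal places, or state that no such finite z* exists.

With y'=λy (z=hλ):
  k1=λy_n ⇒ h·k1=z·y_n;  k2=λ(1+7/11z)y_n ⇒ h·k2=z(1+7/11z)y_n
  y_{n+1}/y_n = 1 + 1/5z + 4/5z(1+7/11z) = 1 + z + 28/55z²
  Hence R(z) = 1 + z + 28/55z².

Find x<0 with |R(x)|<1.
x=-0.91: |R|=0.5116
R=1: x+28/55x²=0 ⇒ x=−55/28=-1.9643; min R=1−1/(4·28/55)=0.5089>−1
Confirm numerically:
  x=-1.922: |R|=0.95862 <1
  x=-1.784: |R|=0.83626 <1
  x=-1.027: |R|=0.50995 <1
  x=-0.953: |R|=0.50936 <1
  x=-2.176: |R|=1.23453 >1
  x=-2.124: |R|=1.17270 >1
Interval (-1.9643, 0).

left endpoint -1.9643.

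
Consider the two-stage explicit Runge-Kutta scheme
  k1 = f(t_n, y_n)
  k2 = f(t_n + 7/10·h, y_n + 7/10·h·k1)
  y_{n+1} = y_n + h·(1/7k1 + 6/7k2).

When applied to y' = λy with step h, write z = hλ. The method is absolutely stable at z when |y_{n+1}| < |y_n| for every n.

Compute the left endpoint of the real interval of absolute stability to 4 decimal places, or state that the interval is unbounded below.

With y'=λy (z=hλ):
  k1=λy_n ⇒ h·k1=z·y_n;  k2=λ(1+7/10z)y_n ⇒ h·k2=z(1+7/10z)y_n
  y_{n+1}/y_n = 1 + 1/7z + 6/7z(1+7/10z) = 1 + z + 3/5z²
  R(z) = 1 + z + 3/5z².

Need |R(x)|<1, x<0.
x=-0.89: |R|=0.5853
R=1: x+3/5x²=0 ⇒ x=−5/3=-1.6667; min R=1−1/(4·3/5)=0.5833>−1
Confirm numerically:
  x=-1.184: |R|=0.65711 <1
  x=-1.047: |R|=0.61073 <1
  x=-0.958: |R|=0.59266 <1
  x=-0.731: |R|=0.58962 <1
  x=-2.107: |R|=1.55667 >1
  x=-2.068: |R|=1.49797 >1
  x=-2.012: |R|=1.41689 >1
So |R|<1 on (-1.6667, 0).

left endpoint -1.6667.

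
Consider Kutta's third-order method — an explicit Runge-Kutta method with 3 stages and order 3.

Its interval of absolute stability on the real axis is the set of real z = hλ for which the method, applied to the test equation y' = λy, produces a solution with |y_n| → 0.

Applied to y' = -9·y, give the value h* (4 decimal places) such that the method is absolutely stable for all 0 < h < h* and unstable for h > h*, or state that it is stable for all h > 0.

(-2.5127,0); λ=-9 ⇒ h* = 0.2792.

With y'=λy (z=hλ):
  order 3, 3-stage ⇒ R(z)=1+z+z^2/2+z^3/6
  (e.g. R(-1.76)=-0.11983, |R|=0.11983)

Find x<0 with |R(x)|<1.
x=-1.76: |R|=0.1198
|R(-2.26)|=0.6301 |R(-1.52)|=0.0499 |R(-1.21)|=0.2268
Bisect:
  x_lo=-2.9258 |R|=1.8199  x_hi=-0.2963 |R|=0.7433
  mid=-1.61104 |R|=0.01021 →hi
  mid=-2.26841 |R|=0.64099 →hi
  mid=-2.59710 |R|=1.14417 →lo
  mid=-2.43275 |R|=0.87323 →hi
  mid=-2.51492 |R|=1.00359 →lo
  mid=-2.47384 |R|=0.93716 →hi
  mid=-2.49438 |R|=0.97006 →hi
  mid=-2.50465 |R|=0.98674 →hi
  mid=-2.50979 |R|=0.99514 →hi
  ...
  [-2.51284,-2.51268] ⇒ x*=-2.5127
Stable set (-2.5127, 0).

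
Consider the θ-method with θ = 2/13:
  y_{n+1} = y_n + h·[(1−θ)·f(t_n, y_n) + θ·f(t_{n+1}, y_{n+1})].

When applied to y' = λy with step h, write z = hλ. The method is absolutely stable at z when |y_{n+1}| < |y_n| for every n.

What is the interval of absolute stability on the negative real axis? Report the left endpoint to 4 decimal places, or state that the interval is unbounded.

(-2.8889, 0).

On y'=λy, z=hλ:
  y_{n+1} = y_n + z·[11/13·y_n + 2/13·y_{n+1}] ⇒ (1 − 2/13z)y_{n+1} = (1 + 11/13z)y_n
  ⇒ R(z) = (1 + 11/13z)/(1 − 2/13z).

Find x<0 with |R(x)|<1.
x=-1.32: |R|=0.0972
R=−1: 1+11/13x = −1+2/13x ⇒ -9/13x=2 ⇒ x=2/(-9/13)=-2.8889
Confirm numerically:
  x=-2.274: |R|=0.68464 <1
  x=-1.984: |R|=0.52004 <1
  x=-1.489: |R|=0.21148 <1
  x=-3.417: |R|=1.23964 >1
  x=-3.175: |R|=1.13307 >1
  x=-2.950: |R|=1.02910 >1
Interval (-2.8889, 0).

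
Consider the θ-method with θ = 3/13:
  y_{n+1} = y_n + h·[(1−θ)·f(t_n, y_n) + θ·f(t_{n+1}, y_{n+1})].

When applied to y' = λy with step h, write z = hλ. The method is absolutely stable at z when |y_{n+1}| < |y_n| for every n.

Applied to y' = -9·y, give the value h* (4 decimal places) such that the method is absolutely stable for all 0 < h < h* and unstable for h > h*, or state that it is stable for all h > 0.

(-3.7143,0); λ=-9 ⇒ h* = (26/7)/9 = 0.4127.

Set f=λy, z=hλ:
  y_{n+1} = y_n + z·[10/13·y_n + 3/13·y_{n+1}] ⇒ (1 − 3/13z)y_{n+1} = (1 + 10/13z)y_n
  R(z) = (1 + 10/13z)/(1 − 3/13z).

Need |R(x)|<1, x<0.
x=-0.89: |R|=0.2616
R=−1: 1+10/13x = −1+3/13x ⇒ -7/13x=2 ⇒ x=2/(-7/13)=-3.7143
Confirm numerically:
  x=-3.148: |R|=0.82338 <1
  x=-2.741: |R|=0.67898 <1
  x=-2.327: |R|=0.51399 <1
  x=-1.601: |R|=0.16907 <1
  x=-4.107: |R|=1.10857 >1
  x=-3.959: |R|=1.06886 >1
  x=-3.872: |R|=1.04485 >1
So |R|<1 on (-3.7143, 0).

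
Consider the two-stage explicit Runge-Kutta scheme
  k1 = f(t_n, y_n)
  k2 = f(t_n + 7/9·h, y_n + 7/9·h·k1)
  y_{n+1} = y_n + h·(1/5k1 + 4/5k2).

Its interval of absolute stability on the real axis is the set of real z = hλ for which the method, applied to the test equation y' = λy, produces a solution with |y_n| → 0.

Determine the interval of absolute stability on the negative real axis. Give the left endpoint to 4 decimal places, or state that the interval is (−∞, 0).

z∈(-1.6071,0).

On y'=λy, z=hλ:
  k1=λy_n ⇒ h·k1=z·y_n;  k2=λ(1+7/9z)y_n ⇒ h·k2=z(1+7/9z)y_n
  y_{n+1}/y_n = 1 + 1/5z + 4/5z(1+7/9z) = 1 + z + 28/45z²
  ⇒ R(z) = 1 + z + 28/45z².

Boundary: |R(x)|=1, x<0.
x=-0.95: |R|=0.6116
R=1: x+28/45x²=0 ⇒ x=−45/28=-1.6071; min R=1−1/(4·28/45)=0.5982>−1
Confirm numerically:
  x=-1.551: |R|=0.94582 <1
  x=-1.539: |R|=0.93475 <1
  x=-0.886: |R|=0.60244 <1
  x=-2.199: |R|=1.80982 >1
  x=-2.076: |R|=1.60564 >1
So |R|<1 on (-1.6071, 0).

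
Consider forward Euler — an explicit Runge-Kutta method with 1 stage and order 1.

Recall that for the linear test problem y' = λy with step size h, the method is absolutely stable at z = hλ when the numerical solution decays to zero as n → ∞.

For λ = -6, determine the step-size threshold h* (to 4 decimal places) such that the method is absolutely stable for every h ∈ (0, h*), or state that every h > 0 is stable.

(-2.0000,0); λ=-6 ⇒ h* = 0.3333.

With y'=λy (z=hλ):
  order 1, 1-stage ⇒ R(z)=1+z
  (e.g. R(-0.66)=0.34000, |R|=0.34000)

Need |R(x)|<1, x<0.
x=-0.66: |R|=0.3400
|R(-2.1)|=1.1000 |R(-1.12)|=0.1200 |R(-0.7)|=0.3000
Bisect:
  x_lo=-2.4944 |R|=1.4944  x_hi=-0.3154 |R|=0.6846
  mid=-1.40491 |R|=0.40491 →hi
  mid=-1.94964 |R|=0.94964 →hi
  mid=-2.22201 |R|=1.22201 →lo
  mid=-2.08583 |R|=1.08583 →lo
  mid=-2.01773 |R|=1.01773 →lo
  mid=-1.98369 |R|=0.98369 →hi
  mid=-2.00071 |R|=1.00071 →lo
  mid=-1.99220 |R|=0.99220 →hi
  mid=-1.99646 |R|=0.99646 →hi
  mid=-1.99858 |R|=0.99858 →hi
  ...
  [-2.00005,-1.99991] ⇒ x*=-2.0000
Interval (-2.0000, 0).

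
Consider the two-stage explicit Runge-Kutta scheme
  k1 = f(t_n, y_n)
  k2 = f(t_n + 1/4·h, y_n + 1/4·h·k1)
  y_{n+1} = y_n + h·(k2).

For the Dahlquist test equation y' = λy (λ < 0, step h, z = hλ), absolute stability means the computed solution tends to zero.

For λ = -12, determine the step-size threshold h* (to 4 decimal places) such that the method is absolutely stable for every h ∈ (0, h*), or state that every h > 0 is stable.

(-4.0000,0); λ=-12 ⇒ h* = (4)/12 = 0.3333.

Set f=λy, z=hλ:
  k1=λy_n ⇒ h·k1=z·y_n;  k2=λ(1+1/4z)y_n ⇒ h·k2=z(1+1/4z)y_n
  y_{n+1}/y_n = 1 + z(1+1/4z) = 1 + z + 1/4z²
  Hence R(z) = 1 + z + 1/4z².

Solve |R(x)|<1 on ℝ⁻.
x=-0.68: |R|=0.4356
R=1: x+1/4x²=0 ⇒ x=−4=-4.0000; min R=1−1/(4·1/4)=0.0000>−1
Confirm numerically:
  x=-3.824: |R|=0.83174 <1
  x=-3.087: |R|=0.29539 <1
  x=-2.639: |R|=0.10208 <1
  x=-1.750: |R|=0.01562 <1
  x=-4.460: |R|=1.51290 >1
  x=-4.259: |R|=1.27577 >1
  x=-4.054: |R|=1.05473 >1
So |R|<1 on (-4.0000, 0).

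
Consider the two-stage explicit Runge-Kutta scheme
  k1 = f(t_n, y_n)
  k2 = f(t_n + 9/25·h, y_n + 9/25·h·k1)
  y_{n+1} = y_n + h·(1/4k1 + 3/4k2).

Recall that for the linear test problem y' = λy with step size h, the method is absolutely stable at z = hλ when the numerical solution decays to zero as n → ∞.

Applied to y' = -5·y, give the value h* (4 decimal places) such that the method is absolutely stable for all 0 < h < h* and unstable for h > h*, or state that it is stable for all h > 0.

With y'=λy (z=hλ):
  k1=λy_n ⇒ h·k1=z·y_n;  k2=λ(1+9/25z)y_n ⇒ h·k2=z(1+9/25z)y_n
  y_{n+1}/y_n = 1 + 1/4z + 3/4z(1+9/25z) = 1 + z + 27/100z²
  ⇒ R(z) = 1 + z + 27/100z².

Solve |R(x)|<1 on ℝ⁻.
x=-0.75: |R|=0.4019
R=1: x+27/100x²=0 ⇒ x=−100/27=-3.7037; min R=1−1/(4·27/100)=0.0741>−1
Confirm numerically:
  x=-3.554: |R|=0.85635 <1
  x=-2.261: |R|=0.11927 <1
  x=-2.049: |R|=0.08457 <1
  x=-4.065: |R|=1.39654 >1
  x=-4.036: |R|=1.36211 >1
Interval (-3.7037, 0).

(-3.7037,0); λ=-5 ⇒ h* = (100/27)/5 = 0.7407.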